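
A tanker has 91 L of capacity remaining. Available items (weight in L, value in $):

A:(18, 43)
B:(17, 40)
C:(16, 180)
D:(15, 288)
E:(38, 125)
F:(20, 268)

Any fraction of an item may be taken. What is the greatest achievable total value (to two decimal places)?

865.78

Order: D (288/15=19.20) > F (268/20=13.40) > C (180/16=11.25) > E (125/38=3.29) > A (43/18=2.39) > B (40/17=2.35)
Fill: take D (15 @ 288) → take F (20 @ 268) → take C (16 @ 180) → take E (38 @ 125) → take 2/18 of A → 4.78; 91/91 used.
Total value = 865.78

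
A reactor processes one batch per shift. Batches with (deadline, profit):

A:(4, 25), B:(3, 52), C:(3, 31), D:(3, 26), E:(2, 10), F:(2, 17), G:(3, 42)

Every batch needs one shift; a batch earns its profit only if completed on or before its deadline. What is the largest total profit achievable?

150

Take jobs in profit order; each goes to the latest open slot no later than its deadline.
Profit order: B=52 G=42 C=31 D=26 A=25 F=17 E=10
Assign: B→slot 3, G→slot 2, C→slot 1, D skipped, A→slot 4, F skipped, E skipped.
Slots: [1:C] [2:G] [3:B] [4:A]
Profit = 31 + 42 + 52 + 25 = 150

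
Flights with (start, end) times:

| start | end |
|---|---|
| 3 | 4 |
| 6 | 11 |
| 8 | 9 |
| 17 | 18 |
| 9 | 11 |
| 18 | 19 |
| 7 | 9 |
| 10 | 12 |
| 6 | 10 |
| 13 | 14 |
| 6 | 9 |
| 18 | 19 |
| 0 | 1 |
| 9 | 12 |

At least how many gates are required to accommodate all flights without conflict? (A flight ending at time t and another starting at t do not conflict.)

5

Count concurrent intervals with a sweep; the peak is the room count.
Events (time:±→running): 0:+→1 1:-→0 3:+→1 4:-→0 6:+→1 6:+→2 6:+→3 7:+→4 8:+→5 … peak 5.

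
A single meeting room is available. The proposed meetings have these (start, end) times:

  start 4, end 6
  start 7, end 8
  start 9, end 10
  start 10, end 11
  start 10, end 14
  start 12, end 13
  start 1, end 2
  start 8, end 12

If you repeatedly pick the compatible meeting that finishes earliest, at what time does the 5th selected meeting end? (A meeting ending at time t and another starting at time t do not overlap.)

Sorted by end: (1,2)  (4,6)  (7,8)  (9,10)  (10,11)  (8,12)  (12,13)  (10,14)
take (1,2); take (4,6); take (7,8); take (9,10); take (10,11); skip (8,12); take (12,13); skip (10,14).
Selected: (1,2) (4,6) (7,8) (9,10) (10,11) (12,13)

11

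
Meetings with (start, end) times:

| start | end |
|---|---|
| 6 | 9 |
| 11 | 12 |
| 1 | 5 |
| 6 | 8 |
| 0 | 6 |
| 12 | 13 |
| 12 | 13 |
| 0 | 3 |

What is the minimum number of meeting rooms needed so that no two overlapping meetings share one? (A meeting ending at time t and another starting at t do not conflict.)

starts: [0, 0, 1, 6, 6, 11, 12, 12]
ends:   [3, 5, 6, 8, 9, 12, 13, 13]
s0→1 s0→2 s1→3  — peak 3.

3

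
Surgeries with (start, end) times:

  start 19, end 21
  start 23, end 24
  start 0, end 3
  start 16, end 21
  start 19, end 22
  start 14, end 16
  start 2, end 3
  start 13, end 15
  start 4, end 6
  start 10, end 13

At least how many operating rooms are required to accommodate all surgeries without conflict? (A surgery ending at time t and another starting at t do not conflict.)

3

Count concurrent intervals with a sweep; the peak is the room count.
starts: [0, 2, 4, 10, 13, 14, 16, 19, 19, 23]
ends:   [3, 3, 6, 13, 15, 16, 21, 21, 22, 24]
s0→1 s2→2 e3→1 e3→0 s4→1 e6→0 s10→1 e13→0 s13→1 s14→2 e15→1 e16→0 s16→1 s19→2 s19→3  — peak 3.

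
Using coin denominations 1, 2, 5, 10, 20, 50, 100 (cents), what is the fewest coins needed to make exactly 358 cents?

7

358 = 3×100 + 1×50 + 1×5 + 1×2 + 1×1
Total coins = 3 + 1 + 1 + 1 + 1 = 7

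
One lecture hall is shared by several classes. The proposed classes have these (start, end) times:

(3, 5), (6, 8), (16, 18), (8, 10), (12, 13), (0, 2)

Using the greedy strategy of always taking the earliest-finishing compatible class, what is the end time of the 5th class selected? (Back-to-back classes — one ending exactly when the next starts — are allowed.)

13

Order by finish time; keep every interval that doesn't clash with the previous kept one.
By end time: (0,2), (3,5), (6,8), (8,10), (12,13), (16,18).
Pick (0,2); next start ≥ 2 → (3,5); next start ≥ 5 → (6,8); next start ≥ 8 → (8,10); next start ≥ 10 → (12,13); next start ≥ 13 → (16,18).
Selected: (0,2) (3,5) (6,8) (8,10) (12,13) (16,18)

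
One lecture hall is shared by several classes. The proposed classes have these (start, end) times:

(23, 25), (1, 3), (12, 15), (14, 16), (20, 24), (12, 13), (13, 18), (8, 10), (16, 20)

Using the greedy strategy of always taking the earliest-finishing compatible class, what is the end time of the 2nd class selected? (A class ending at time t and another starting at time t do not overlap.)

Greedy by earliest finish: after sorting by end time, pick each interval compatible with the last pick.
By end time: (1,3), (8,10), (12,13), (12,15), (14,16), (13,18), (16,20), (20,24), (23,25).
Pick (1,3); next start ≥ 3 → (8,10); next start ≥ 10 → (12,13); next start ≥ 13 → (14,16); next start ≥ 16 → (16,20); next start ≥ 20 → (20,24).
Selected: (1,3) (8,10) (12,13) (14,16) (16,20) (20,24)

10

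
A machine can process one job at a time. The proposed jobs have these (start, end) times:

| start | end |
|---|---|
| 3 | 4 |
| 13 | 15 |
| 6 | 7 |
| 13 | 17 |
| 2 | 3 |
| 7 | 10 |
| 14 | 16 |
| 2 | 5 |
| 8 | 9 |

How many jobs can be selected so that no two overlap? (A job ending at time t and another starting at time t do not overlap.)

Sort by end time and greedily take each interval whose start is ≥ the last chosen end.
Sorted by end: (2,3)  (3,4)  (2,5)  (6,7)  (8,9)  (7,10)  (13,15)  (14,16)  (13,17)
take (2,3); take (3,4); skip (2,5); take (6,7); take (8,9); skip (7,10); take (13,15); skip (14,16); skip (13,17).
Selected 5 jobs.

5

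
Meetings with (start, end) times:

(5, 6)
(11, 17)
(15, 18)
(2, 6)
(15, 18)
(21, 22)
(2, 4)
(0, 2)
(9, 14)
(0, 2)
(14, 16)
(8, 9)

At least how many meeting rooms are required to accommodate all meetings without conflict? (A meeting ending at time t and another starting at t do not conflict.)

Count concurrent intervals with a sweep; the peak is the room count.
starts: [0, 0, 2, 2, 5, 8, 9, 11, 14, 15, 15, 21]
ends:   [2, 2, 4, 6, 6, 9, 14, 16, 17, 18, 18, 22]
s0→1 s0→2 e2→1 e2→0 s2→1 s2→2 e4→1 s5→2 e6→1 e6→0 s8→1 e9→0 s9→1 s11→2 e14→1 s14→2 s15→3 s15→4  — peak 4.

4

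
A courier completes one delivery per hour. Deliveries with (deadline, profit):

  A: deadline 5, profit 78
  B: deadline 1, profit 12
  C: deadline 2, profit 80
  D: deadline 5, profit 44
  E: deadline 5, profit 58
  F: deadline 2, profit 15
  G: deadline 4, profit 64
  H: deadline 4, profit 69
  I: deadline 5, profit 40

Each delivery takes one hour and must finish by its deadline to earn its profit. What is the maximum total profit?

349

Take jobs in profit order; each goes to the latest open slot no later than its deadline.
By profit: C(d2,80), A(d5,78), H(d4,69), G(d4,64), E(d5,58), D(d5,44), I(d5,40), F(d2,15), B(d1,12)
C→slot 2; A→slot 5; H→slot 4; G→slot 3; E→slot 1; D skipped; I skipped; F skipped; B skipped.
Profit = 58 + 80 + 64 + 69 + 78 = 349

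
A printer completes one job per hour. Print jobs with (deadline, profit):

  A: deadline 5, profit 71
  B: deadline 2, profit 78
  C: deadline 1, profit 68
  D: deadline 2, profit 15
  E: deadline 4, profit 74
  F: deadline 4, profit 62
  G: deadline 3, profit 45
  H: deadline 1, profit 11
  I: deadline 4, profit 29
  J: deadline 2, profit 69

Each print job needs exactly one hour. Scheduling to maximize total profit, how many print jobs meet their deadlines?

5

Sort by profit descending; place each in the latest free slot ≤ its deadline.
By profit: B(d2,78), E(d4,74), A(d5,71), J(d2,69), C(d1,68), F(d4,62), G(d3,45), I(d4,29), D(d2,15), H(d1,11)
B→slot 2; E→slot 4; A→slot 5; J→slot 1; C skipped; F→slot 3; G skipped; I skipped; D skipped; H skipped.
5 of 10 scheduled.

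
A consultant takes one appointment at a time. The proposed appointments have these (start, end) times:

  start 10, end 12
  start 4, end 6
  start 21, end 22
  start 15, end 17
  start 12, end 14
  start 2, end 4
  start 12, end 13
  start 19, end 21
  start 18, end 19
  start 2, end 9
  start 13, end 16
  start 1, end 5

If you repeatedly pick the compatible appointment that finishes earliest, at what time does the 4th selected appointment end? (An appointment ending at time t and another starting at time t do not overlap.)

13

Sort by end time and greedily take each interval whose start is ≥ the last chosen end.
By end time: (2,4), (1,5), (4,6), (2,9), (10,12), (12,13), (12,14), (13,16), (15,17), (18,19), (19,21), (21,22).
Pick (2,4); next start ≥ 4 → (4,6); next start ≥ 6 → (10,12); next start ≥ 12 → (12,13); next start ≥ 13 → (13,16); next start ≥ 16 → (18,19); next start ≥ 19 → (19,21); next start ≥ 21 → (21,22).
Selected: (2,4) (4,6) (10,12) (12,13) (13,16) (18,19) (19,21) (21,22)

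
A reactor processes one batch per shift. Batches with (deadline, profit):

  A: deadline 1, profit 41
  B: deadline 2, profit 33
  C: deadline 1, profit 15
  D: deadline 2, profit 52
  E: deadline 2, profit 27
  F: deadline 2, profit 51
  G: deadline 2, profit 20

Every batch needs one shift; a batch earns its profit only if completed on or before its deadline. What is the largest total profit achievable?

Profit order: D=52 F=51 A=41 B=33 E=27 G=20 C=15
Assign: D→slot 2, F→slot 1, A skipped, B skipped, E skipped, G skipped, C skipped.
Slots: [1:F] [2:D]
Profit = 51 + 52 = 103

103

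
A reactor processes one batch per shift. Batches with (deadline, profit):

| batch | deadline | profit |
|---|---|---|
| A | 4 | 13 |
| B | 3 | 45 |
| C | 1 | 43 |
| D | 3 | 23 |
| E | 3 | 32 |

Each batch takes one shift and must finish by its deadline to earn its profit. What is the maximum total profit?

133

Take jobs in profit order; each goes to the latest open slot no later than its deadline.
By profit: B(d3,45), C(d1,43), E(d3,32), D(d3,23), A(d4,13)
B→slot 3; C→slot 1; E→slot 2; D skipped; A→slot 4.
Profit = 43 + 32 + 45 + 13 = 133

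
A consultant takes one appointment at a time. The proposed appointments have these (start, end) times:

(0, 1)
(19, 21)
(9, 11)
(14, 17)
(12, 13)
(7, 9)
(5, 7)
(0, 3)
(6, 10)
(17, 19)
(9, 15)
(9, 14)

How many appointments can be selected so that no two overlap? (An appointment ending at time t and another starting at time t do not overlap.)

Order by finish time; keep every interval that doesn't clash with the previous kept one.
Sorted by end: (0,1)  (0,3)  (5,7)  (7,9)  (6,10)  (9,11)  (12,13)  (9,14)  (9,15)  (14,17)  (17,19)  (19,21)
take (0,1); skip (0,3); take (5,7); take (7,9); skip (6,10); take (9,11); take (12,13); take (14,17); take (17,19); take (19,21).
Selected 8 appointments.

8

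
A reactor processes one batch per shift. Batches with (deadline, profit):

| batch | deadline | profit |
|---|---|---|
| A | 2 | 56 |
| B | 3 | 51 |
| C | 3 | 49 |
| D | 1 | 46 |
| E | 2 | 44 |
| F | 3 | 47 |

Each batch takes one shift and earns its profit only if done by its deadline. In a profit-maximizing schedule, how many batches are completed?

3

Sort by profit descending; place each in the latest free slot ≤ its deadline.
Profit order: A=56 B=51 C=49 F=47 D=46 E=44
Assign: A→slot 2, B→slot 3, C→slot 1, F skipped, D skipped, E skipped.
Slots: [1:C] [2:A] [3:B]
3 of 6 scheduled.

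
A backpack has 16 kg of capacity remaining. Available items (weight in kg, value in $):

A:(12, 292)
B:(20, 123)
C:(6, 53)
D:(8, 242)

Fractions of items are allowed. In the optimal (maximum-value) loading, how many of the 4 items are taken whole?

1

Order: D (242/8=30.25) > A (292/12=24.33) > C (53/6=8.83) > B (123/20=6.15)
Fill: take D (8 @ 242) → take 8/12 of A → 194.67; 16/16 used.
1 item(s) taken whole; one partial (take 8/12 of A).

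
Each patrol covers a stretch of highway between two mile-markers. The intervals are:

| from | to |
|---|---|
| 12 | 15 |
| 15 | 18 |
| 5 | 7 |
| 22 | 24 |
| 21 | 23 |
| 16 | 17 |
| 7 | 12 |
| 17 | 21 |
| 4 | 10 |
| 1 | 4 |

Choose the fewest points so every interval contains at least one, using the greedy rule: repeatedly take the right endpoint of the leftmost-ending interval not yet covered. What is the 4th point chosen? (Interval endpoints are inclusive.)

Sort by right endpoint; whenever an interval is uncovered, place a point at its right end.
By right end: [1,4]  [5,7]  [4,10]  [7,12]  [12,15]  [16,17]  [15,18]  [17,21]  [21,23]  [22,24]
[1,4] uncovered → point at 4; [5,7] uncovered → point at 7; [12,15] uncovered → point at 15; [16,17] uncovered → point at 17; [21,23] uncovered → point at 23.
Points: 4, 7, 15, 17, 23 (5 total).

17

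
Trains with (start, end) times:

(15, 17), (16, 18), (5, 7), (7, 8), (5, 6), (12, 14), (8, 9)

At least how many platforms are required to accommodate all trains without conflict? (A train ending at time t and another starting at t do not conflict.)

2

Count concurrent intervals with a sweep; the peak is the room count.
Events (time:±→running): 5:+→1 5:+→2 … peak 2.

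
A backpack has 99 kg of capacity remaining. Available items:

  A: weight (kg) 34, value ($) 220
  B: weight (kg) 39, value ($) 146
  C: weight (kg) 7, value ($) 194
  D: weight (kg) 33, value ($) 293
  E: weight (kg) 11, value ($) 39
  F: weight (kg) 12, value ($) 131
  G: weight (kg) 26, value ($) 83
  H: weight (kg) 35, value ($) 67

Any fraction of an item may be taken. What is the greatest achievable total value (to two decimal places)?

886.67

Sort by value per unit weight and fill in that order.
Order: C (194/7=27.71) > F (131/12=10.92) > D (293/33=8.88) > A (220/34=6.47) > B (146/39=3.74) > E (39/11=3.55) > G (83/26=3.19) > H (67/35=1.91)
Fill: take C (7 @ 194) → take F (12 @ 131) → take D (33 @ 293) → take A (34 @ 220) → take 13/39 of B → 48.67; 99/99 used.
Total value = 886.67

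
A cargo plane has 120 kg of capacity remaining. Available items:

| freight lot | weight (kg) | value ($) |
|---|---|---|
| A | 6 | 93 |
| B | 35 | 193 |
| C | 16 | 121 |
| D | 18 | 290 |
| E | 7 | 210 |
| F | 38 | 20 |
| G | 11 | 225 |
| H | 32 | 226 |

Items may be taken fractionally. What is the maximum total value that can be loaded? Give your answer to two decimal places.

1330.43

Greedy by value/weight ratio, highest first.
Ratios (sorted): E 30.00, G 20.45, D 16.11, A 15.50, C 7.56, H 7.06, B 5.51, F 0.53
take E (7 @ 210); take G (11 @ 225); take D (18 @ 290); take A (6 @ 93); take C (16 @ 121); take H (32 @ 226); take 30/35 of B → 165.43. Capacity used 120/120.
Total value = 1330.43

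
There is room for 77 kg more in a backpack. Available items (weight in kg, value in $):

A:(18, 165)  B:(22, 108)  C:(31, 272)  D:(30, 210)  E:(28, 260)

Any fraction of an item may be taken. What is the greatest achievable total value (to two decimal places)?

Greedy by value/weight ratio, highest first.
Order: E (260/28=9.29) > A (165/18=9.17) > C (272/31=8.77) > D (210/30=7.00) > B (108/22=4.91)
Fill: take E (28 @ 260) → take A (18 @ 165) → take C (31 @ 272); 77/77 used.
Total value = 697.00

697.00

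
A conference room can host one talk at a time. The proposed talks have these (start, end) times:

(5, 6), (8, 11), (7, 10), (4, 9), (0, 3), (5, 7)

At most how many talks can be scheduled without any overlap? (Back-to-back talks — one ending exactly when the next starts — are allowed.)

By end time: (0,3), (5,6), (5,7), (4,9), (7,10), (8,11).
Pick (0,3); next start ≥ 3 → (5,6); next start ≥ 6 → (7,10).
Selected 3 talks.

3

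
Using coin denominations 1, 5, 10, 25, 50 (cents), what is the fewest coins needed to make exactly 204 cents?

204 = 4×50 + 4×1
Total coins = 4 + 4 = 8

8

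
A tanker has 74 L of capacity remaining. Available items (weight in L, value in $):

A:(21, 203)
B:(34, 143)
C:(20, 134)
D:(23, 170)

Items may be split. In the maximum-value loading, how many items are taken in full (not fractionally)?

3

Order: A (203/21=9.67) > D (170/23=7.39) > C (134/20=6.70) > B (143/34=4.21)
Fill: take A (21 @ 203) → take D (23 @ 170) → take C (20 @ 134) → take 10/34 of B → 42.06; 74/74 used.
3 item(s) taken whole; one partial (take 10/34 of B).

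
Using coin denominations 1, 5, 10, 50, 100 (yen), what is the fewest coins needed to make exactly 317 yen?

Use the largest denomination that fits, subtract, and repeat.
317 = 3×100 + 1×10 + 1×5 + 2×1
Total coins = 3 + 1 + 1 + 2 = 7

7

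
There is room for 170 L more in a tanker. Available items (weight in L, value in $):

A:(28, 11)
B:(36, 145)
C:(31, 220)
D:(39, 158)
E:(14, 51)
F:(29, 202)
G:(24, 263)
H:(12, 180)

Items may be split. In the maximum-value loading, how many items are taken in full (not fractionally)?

5

Sort by value per unit weight and fill in that order.
Order: H (180/12=15.00) > G (263/24=10.96) > C (220/31=7.10) > F (202/29=6.97) > D (158/39=4.05) > B (145/36=4.03) > E (51/14=3.64) > A (11/28=0.39)
Fill: take H (12 @ 180) → take G (24 @ 263) → take C (31 @ 220) → take F (29 @ 202) → take D (39 @ 158) → take 35/36 of B → 140.97; 170/170 used.
5 item(s) taken whole; one partial (take 35/36 of B).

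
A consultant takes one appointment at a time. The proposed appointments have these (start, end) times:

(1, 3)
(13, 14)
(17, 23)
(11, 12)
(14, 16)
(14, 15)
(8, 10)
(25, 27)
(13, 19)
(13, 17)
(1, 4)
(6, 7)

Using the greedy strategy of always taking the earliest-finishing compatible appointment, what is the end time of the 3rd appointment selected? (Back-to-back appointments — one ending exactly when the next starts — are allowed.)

Order by finish time; keep every interval that doesn't clash with the previous kept one.
Sorted by end: (1,3)  (1,4)  (6,7)  (8,10)  (11,12)  (13,14)  (14,15)  (14,16)  (13,17)  (13,19)  (17,23)  (25,27)
take (1,3); skip (1,4); take (6,7); take (8,10); take (11,12); take (13,14); take (14,15); take (17,23); take (25,27).
Selected: (1,3) (6,7) (8,10) (11,12) (13,14) (14,15) (17,23) (25,27)

10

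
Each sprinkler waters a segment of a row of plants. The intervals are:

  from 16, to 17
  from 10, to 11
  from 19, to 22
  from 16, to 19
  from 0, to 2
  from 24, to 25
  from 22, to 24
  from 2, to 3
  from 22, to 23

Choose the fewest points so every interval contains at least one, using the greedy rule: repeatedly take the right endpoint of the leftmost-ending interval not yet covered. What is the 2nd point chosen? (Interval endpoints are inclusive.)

Sort by right endpoint; whenever an interval is uncovered, place a point at its right end.
By right end: [0,2]  [2,3]  [10,11]  [16,17]  [16,19]  [19,22]  [22,23]  [22,24]  [24,25]
[0,2] uncovered → point at 2; [10,11] uncovered → point at 11; [16,17] uncovered → point at 17; [19,22] uncovered → point at 22; [24,25] uncovered → point at 25.
Points: 2, 11, 17, 22, 25 (5 total).

11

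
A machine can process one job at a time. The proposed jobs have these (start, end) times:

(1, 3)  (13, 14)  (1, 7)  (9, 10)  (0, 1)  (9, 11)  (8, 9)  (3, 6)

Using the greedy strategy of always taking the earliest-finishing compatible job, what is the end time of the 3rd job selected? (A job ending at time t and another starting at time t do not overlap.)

6

Sorted by end: (0,1)  (1,3)  (3,6)  (1,7)  (8,9)  (9,10)  (9,11)  (13,14)
take (0,1); take (1,3); take (3,6); skip (1,7); take (8,9); take (9,10); skip (9,11); take (13,14).
Selected: (0,1) (1,3) (3,6) (8,9) (9,10) (13,14)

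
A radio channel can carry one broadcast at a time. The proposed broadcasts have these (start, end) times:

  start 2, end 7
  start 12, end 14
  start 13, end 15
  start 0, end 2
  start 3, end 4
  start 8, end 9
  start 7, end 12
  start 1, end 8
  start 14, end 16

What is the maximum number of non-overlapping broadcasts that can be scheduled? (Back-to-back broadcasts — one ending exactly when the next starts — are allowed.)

5

Greedy by earliest finish: after sorting by end time, pick each interval compatible with the last pick.
By end time: (0,2), (3,4), (2,7), (1,8), (8,9), (7,12), (12,14), (13,15), (14,16).
Pick (0,2); next start ≥ 2 → (3,4); next start ≥ 4 → (8,9); next start ≥ 9 → (12,14); next start ≥ 14 → (14,16).
Selected 5 broadcasts.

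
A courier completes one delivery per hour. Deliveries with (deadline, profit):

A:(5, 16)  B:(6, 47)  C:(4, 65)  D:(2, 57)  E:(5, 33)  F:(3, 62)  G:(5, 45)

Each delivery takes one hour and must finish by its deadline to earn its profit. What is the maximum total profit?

Sort by profit descending; place each in the latest free slot ≤ its deadline.
Profit order: C=65 F=62 D=57 B=47 G=45 E=33 A=16
Assign: C→slot 4, F→slot 3, D→slot 2, B→slot 6, G→slot 5, E→slot 1, A skipped.
Slots: [1:E] [2:D] [3:F] [4:C] [5:G] [6:B]
Profit = 33 + 57 + 62 + 65 + 45 + 47 = 309

309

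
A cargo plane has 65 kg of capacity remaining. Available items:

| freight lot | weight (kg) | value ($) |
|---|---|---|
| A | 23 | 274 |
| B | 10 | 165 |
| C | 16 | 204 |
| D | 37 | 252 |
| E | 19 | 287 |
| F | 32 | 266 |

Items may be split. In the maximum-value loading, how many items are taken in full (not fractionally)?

Greedy by value/weight ratio, highest first.
Ratios (sorted): B 16.50, E 15.11, C 12.75, A 11.91, F 8.31, D 6.81
take B (10 @ 165); take E (19 @ 287); take C (16 @ 204); take 20/23 of A → 238.26. Capacity used 65/65.
3 item(s) taken whole; one partial (take 20/23 of A).

3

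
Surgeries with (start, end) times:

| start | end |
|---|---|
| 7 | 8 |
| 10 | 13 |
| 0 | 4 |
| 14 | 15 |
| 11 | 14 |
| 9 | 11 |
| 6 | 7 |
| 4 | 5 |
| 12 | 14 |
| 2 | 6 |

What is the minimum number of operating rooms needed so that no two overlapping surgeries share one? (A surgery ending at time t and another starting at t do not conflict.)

Count concurrent intervals with a sweep; the peak is the room count.
starts: [0, 2, 4, 6, 7, 9, 10, 11, 12, 14]
ends:   [4, 5, 6, 7, 8, 11, 13, 14, 14, 15]
s0→1 s2→2 e4→1 s4→2 e5→1 e6→0 s6→1 e7→0 s7→1 e8→0 s9→1 s10→2 e11→1 s11→2 s12→3  — peak 3.

3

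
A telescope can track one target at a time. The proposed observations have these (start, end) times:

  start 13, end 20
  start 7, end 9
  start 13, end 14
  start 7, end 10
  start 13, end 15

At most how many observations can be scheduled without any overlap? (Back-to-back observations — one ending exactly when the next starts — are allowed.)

2

Sorted by end: (7,9)  (7,10)  (13,14)  (13,15)  (13,20)
take (7,9); take (13,14); skip (13,15).
Selected 2 observations.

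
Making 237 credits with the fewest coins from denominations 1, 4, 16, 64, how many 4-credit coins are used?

3

Greedy: take as many of the largest coin as possible, then repeat with the remainder.
237 − 3×64→45 − 2×16→13 − 3×4→1 − 1×1→0
Count of 4: 3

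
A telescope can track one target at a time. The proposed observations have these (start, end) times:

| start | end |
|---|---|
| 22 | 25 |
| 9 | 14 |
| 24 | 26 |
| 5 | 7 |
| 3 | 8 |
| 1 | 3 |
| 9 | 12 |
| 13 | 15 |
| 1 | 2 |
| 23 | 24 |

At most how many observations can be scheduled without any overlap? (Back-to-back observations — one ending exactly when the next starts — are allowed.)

Sort by end time and greedily take each interval whose start is ≥ the last chosen end.
By end time: (1,2), (1,3), (5,7), (3,8), (9,12), (9,14), (13,15), (23,24), (22,25), (24,26).
Pick (1,2); next start ≥ 2 → (5,7); next start ≥ 7 → (9,12); next start ≥ 12 → (13,15); next start ≥ 15 → (23,24); next start ≥ 24 → (24,26).
Selected 6 observations.

6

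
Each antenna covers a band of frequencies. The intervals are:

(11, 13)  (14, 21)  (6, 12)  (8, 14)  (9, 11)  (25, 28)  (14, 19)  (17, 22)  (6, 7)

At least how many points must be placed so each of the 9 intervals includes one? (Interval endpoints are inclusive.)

4

By right end: [6,7]  [9,11]  [6,12]  [11,13]  [8,14]  [14,19]  [14,21]  [17,22]  [25,28]
[6,7] uncovered → point at 7; [9,11] uncovered → point at 11; [14,19] uncovered → point at 19; [25,28] uncovered → point at 28.
Points: 7, 11, 19, 28 (4 total).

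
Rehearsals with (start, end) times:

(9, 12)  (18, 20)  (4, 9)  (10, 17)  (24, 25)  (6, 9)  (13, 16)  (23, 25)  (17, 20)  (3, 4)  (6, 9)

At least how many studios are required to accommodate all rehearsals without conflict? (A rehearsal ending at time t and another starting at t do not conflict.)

3

Count concurrent intervals with a sweep; the peak is the room count.
starts: [3, 4, 6, 6, 9, 10, 13, 17, 18, 23, 24]
ends:   [4, 9, 9, 9, 12, 16, 17, 20, 20, 25, 25]
s3→1 e4→0 s4→1 s6→2 s6→3  — peak 3.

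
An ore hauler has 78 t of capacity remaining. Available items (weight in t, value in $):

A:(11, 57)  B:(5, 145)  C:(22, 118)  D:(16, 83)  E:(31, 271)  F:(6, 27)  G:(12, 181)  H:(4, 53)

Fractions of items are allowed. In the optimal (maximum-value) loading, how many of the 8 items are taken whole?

Order: B (145/5=29.00) > G (181/12=15.08) > H (53/4=13.25) > E (271/31=8.74) > C (118/22=5.36) > D (83/16=5.19) > A (57/11=5.18) > F (27/6=4.50)
Fill: take B (5 @ 145) → take G (12 @ 181) → take H (4 @ 53) → take E (31 @ 271) → take C (22 @ 118) → take 4/16 of D → 20.75; 78/78 used.
5 item(s) taken whole; one partial (take 4/16 of D).

5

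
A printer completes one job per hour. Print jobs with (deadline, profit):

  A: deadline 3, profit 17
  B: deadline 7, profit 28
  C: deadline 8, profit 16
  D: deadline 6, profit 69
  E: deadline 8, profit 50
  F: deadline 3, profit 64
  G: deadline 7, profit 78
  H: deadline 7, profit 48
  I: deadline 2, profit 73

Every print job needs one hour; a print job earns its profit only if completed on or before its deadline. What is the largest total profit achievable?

Take jobs in profit order; each goes to the latest open slot no later than its deadline.
By profit: G(d7,78), I(d2,73), D(d6,69), F(d3,64), E(d8,50), H(d7,48), B(d7,28), A(d3,17), C(d8,16)
G→slot 7; I→slot 2; D→slot 6; F→slot 3; E→slot 8; H→slot 5; B→slot 4; A→slot 1; C skipped.
Profit = 17 + 73 + 64 + 28 + 48 + 69 + 78 + 50 = 427

427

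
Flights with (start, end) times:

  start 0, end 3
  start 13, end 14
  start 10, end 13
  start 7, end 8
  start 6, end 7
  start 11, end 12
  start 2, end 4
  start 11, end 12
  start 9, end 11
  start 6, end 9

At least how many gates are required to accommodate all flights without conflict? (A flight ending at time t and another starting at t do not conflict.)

3

The answer is the maximum number of intervals overlapping at any instant.
starts: [0, 2, 6, 6, 7, 9, 10, 11, 11, 13]
ends:   [3, 4, 7, 8, 9, 11, 12, 12, 13, 14]
s0→1 s2→2 e3→1 e4→0 s6→1 s6→2 e7→1 s7→2 e8→1 e9→0 s9→1 s10→2 e11→1 s11→2 s11→3  — peak 3.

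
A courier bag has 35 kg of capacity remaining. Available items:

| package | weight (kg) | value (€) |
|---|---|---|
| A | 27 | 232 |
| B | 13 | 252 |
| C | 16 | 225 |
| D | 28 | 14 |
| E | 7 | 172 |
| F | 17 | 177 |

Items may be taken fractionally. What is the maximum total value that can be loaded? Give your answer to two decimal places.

Order: E (172/7=24.57) > B (252/13=19.38) > C (225/16=14.06) > F (177/17=10.41) > A (232/27=8.59) > D (14/28=0.50)
Fill: take E (7 @ 172) → take B (13 @ 252) → take 15/16 of C → 210.94; 35/35 used.
Total value = 634.94

634.94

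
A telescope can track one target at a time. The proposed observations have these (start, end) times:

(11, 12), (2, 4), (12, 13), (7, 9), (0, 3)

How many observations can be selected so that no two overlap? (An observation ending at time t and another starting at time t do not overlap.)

By end time: (0,3), (2,4), (7,9), (11,12), (12,13).
Pick (0,3); next start ≥ 3 → (7,9); next start ≥ 9 → (11,12); next start ≥ 12 → (12,13).
Selected 4 observations.

4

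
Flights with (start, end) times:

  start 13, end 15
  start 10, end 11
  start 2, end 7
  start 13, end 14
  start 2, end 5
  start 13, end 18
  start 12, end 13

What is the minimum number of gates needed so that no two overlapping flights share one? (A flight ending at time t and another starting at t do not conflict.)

3

starts: [2, 2, 10, 12, 13, 13, 13]
ends:   [5, 7, 11, 13, 14, 15, 18]
s2→1 s2→2 e5→1 e7→0 s10→1 e11→0 s12→1 e13→0 s13→1 s13→2 s13→3  — peak 3.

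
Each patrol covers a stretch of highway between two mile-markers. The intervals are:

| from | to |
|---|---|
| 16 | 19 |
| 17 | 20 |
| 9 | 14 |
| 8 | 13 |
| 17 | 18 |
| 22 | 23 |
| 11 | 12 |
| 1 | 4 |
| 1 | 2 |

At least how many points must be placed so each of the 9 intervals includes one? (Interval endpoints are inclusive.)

Sort by right endpoint; whenever an interval is uncovered, place a point at its right end.
Sorted: [1,2] [1,4] [11,12] [8,13] [9,14] [17,18] [16,19] [17,20] [22,23]
{[1,2],[1,4]} hit by 2; {[11,12],[8,13],[9,14]} hit by 12; {[17,18],[16,19],[17,20]} hit by 18; {[22,23]} hit by 23.
Points: 2, 12, 18, 23 (4 total).

4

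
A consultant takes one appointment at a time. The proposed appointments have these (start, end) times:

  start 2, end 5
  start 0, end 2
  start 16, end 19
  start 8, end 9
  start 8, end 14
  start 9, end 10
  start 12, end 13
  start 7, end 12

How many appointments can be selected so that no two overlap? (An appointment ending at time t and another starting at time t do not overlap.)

6

Sort by end time and greedily take each interval whose start is ≥ the last chosen end.
By end time: (0,2), (2,5), (8,9), (9,10), (7,12), (12,13), (8,14), (16,19).
Pick (0,2); next start ≥ 2 → (2,5); next start ≥ 5 → (8,9); next start ≥ 9 → (9,10); next start ≥ 10 → (12,13); next start ≥ 13 → (16,19).
Selected 6 appointments.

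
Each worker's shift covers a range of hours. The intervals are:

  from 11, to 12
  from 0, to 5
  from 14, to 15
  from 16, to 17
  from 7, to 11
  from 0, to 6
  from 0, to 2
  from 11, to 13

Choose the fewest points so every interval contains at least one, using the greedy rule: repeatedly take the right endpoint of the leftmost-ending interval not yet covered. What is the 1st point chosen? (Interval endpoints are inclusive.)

Process intervals by earliest right end; each time one isn't hit yet, stab at its right endpoint.
By right end: [0,2]  [0,5]  [0,6]  [7,11]  [11,12]  [11,13]  [14,15]  [16,17]
[0,2] uncovered → point at 2; [7,11] uncovered → point at 11; [14,15] uncovered → point at 15; [16,17] uncovered → point at 17.
Points: 2, 11, 15, 17 (4 total).

2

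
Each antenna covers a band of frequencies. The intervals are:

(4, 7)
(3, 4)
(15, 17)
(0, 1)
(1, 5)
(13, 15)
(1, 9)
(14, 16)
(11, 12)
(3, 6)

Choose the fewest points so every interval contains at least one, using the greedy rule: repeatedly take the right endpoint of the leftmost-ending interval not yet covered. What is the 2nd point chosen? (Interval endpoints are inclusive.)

4

Sorted: [0,1] [3,4] [1,5] [3,6] [4,7] [1,9] [11,12] [13,15] [14,16] [15,17]
{[0,1]} hit by 1; {[3,4],[1,5],[3,6],[4,7],[1,9]} hit by 4; {[11,12]} hit by 12; {[13,15],[14,16],[15,17]} hit by 15.
Points: 1, 4, 12, 15 (4 total).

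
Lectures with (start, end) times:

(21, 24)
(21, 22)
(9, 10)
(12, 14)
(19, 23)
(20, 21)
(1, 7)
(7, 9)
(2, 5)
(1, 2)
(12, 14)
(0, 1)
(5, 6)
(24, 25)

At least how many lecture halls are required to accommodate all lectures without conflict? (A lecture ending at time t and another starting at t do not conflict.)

starts: [0, 1, 1, 2, 5, 7, 9, 12, 12, 19, 20, 21, 21, 24]
ends:   [1, 2, 5, 6, 7, 9, 10, 14, 14, 21, 22, 23, 24, 25]
s0→1 e1→0 s1→1 s1→2 e2→1 s2→2 e5→1 s5→2 e6→1 e7→0 s7→1 e9→0 s9→1 e10→0 s12→1 s12→2 e14→1 e14→0 s19→1 s20→2 e21→1 s21→2 s21→3  — peak 3.

3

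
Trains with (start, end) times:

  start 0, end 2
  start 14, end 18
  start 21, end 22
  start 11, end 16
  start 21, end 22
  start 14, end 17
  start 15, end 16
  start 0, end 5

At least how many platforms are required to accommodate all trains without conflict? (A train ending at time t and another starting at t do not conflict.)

starts: [0, 0, 11, 14, 14, 15, 21, 21]
ends:   [2, 5, 16, 16, 17, 18, 22, 22]
s0→1 s0→2 e2→1 e5→0 s11→1 s14→2 s14→3 s15→4  — peak 4.

4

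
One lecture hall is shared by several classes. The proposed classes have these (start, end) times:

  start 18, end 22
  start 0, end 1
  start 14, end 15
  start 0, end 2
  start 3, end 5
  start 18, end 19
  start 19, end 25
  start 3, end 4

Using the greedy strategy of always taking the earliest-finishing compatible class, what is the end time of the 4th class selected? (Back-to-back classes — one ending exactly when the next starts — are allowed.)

Sort by end time and greedily take each interval whose start is ≥ the last chosen end.
Sorted by end: (0,1)  (0,2)  (3,4)  (3,5)  (14,15)  (18,19)  (18,22)  (19,25)
take (0,1); take (3,4); take (14,15); take (18,19); take (19,25).
Selected: (0,1) (3,4) (14,15) (18,19) (19,25)

19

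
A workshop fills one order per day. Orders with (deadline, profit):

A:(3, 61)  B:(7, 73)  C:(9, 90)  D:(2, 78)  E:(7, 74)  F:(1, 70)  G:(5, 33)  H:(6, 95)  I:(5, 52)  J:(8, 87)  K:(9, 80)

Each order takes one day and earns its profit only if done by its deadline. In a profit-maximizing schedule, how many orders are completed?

9

Sort by profit descending; place each in the latest free slot ≤ its deadline.
Profit order: H=95 C=90 J=87 K=80 D=78 E=74 B=73 F=70 A=61 I=52 G=33
Assign: H→slot 6, C→slot 9, J→slot 8, K→slot 7, D→slot 2, E→slot 5, B→slot 4, F→slot 1, A→slot 3, I skipped, G skipped.
Slots: [1:F] [2:D] [3:A] [4:B] [5:E] [6:H] [7:K] [8:J] [9:C]
9 of 11 scheduled.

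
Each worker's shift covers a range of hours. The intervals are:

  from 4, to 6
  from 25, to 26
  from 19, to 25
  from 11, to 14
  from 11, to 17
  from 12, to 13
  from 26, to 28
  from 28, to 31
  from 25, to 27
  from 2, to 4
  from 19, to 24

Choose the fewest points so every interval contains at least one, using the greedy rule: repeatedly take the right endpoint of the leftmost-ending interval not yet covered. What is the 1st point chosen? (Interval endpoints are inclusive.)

4

Process intervals by earliest right end; each time one isn't hit yet, stab at its right endpoint.
Sorted: [2,4] [4,6] [12,13] [11,14] [11,17] [19,24] [19,25] [25,26] [25,27] [26,28] [28,31]
{[2,4],[4,6]} hit by 4; {[12,13],[11,14],[11,17]} hit by 13; {[19,24],[19,25]} hit by 24; {[25,26],[25,27],[26,28]} hit by 26; {[28,31]} hit by 31.
Points: 4, 13, 24, 26, 31 (5 total).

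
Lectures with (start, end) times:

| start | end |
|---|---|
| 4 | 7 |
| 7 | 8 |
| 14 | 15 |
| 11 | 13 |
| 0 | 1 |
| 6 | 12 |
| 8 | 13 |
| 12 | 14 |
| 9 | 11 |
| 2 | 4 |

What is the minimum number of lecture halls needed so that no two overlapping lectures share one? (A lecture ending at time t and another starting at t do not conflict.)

3

Events (time:±→running): 0:+→1 1:-→0 2:+→1 4:-→0 4:+→1 6:+→2 7:-→1 7:+→2 8:-→1 8:+→2 9:+→3 … peak 3.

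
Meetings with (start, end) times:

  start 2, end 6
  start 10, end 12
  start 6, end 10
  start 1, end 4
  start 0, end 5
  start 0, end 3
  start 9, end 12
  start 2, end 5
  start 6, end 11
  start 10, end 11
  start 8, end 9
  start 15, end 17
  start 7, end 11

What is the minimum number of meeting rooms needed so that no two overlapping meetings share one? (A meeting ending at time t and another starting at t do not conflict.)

The answer is the maximum number of intervals overlapping at any instant.
starts: [0, 0, 1, 2, 2, 6, 6, 7, 8, 9, 10, 10, 15]
ends:   [3, 4, 5, 5, 6, 9, 10, 11, 11, 11, 12, 12, 17]
s0→1 s0→2 s1→3 s2→4 s2→5  — peak 5.

5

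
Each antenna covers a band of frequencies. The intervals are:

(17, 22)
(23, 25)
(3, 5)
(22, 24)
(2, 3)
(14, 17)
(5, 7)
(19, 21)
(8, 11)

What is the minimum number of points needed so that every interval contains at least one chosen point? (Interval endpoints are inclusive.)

Process intervals by earliest right end; each time one isn't hit yet, stab at its right endpoint.
Sorted: [2,3] [3,5] [5,7] [8,11] [14,17] [19,21] [17,22] [22,24] [23,25]
{[2,3],[3,5]} hit by 3; {[5,7]} hit by 7; {[8,11]} hit by 11; {[14,17]} hit by 17; {[19,21],[17,22]} hit by 21; {[22,24],[23,25]} hit by 24.
Points: 3, 7, 11, 17, 21, 24 (6 total).

6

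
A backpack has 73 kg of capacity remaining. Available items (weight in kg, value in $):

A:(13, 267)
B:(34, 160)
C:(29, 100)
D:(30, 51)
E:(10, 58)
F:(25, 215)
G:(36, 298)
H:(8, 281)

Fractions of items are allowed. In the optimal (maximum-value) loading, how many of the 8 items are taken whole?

Ratios (sorted): H 35.12, A 20.54, F 8.60, G 8.28, E 5.80, B 4.71, C 3.45, D 1.70
take H (8 @ 281); take A (13 @ 267); take F (25 @ 215); take 27/36 of G → 223.50. Capacity used 73/73.
3 item(s) taken whole; one partial (take 27/36 of G).

3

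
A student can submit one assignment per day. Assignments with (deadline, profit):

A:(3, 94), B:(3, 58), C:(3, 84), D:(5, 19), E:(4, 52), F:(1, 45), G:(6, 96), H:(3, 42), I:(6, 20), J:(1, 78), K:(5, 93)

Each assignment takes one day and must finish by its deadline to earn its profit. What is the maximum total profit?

497

Sort by profit descending; place each in the latest free slot ≤ its deadline.
Profit order: G=96 A=94 K=93 C=84 J=78 B=58 E=52 F=45 H=42 I=20 D=19
Assign: G→slot 6, A→slot 3, K→slot 5, C→slot 2, J→slot 1, B skipped, E→slot 4, F skipped, H skipped, I skipped, D skipped.
Slots: [1:J] [2:C] [3:A] [4:E] [5:K] [6:G]
Profit = 78 + 84 + 94 + 52 + 93 + 96 = 497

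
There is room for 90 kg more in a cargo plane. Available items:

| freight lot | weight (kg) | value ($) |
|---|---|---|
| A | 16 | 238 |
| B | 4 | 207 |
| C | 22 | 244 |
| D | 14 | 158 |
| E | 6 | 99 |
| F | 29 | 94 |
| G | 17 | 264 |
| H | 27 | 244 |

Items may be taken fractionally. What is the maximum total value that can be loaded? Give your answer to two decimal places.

1309.41

Order: B (207/4=51.75) > E (99/6=16.50) > G (264/17=15.53) > A (238/16=14.88) > D (158/14=11.29) > C (244/22=11.09) > H (244/27=9.04) > F (94/29=3.24)
Fill: take B (4 @ 207) → take E (6 @ 99) → take G (17 @ 264) → take A (16 @ 238) → take D (14 @ 158) → take C (22 @ 244) → take 11/27 of H → 99.41; 90/90 used.
Total value = 1309.41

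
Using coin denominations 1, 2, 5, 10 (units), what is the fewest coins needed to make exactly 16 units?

Greedy: take as many of the largest coin as possible, then repeat with the remainder.
16 = 1×10 + 1×5 + 1×1
Total coins = 1 + 1 + 1 = 3

3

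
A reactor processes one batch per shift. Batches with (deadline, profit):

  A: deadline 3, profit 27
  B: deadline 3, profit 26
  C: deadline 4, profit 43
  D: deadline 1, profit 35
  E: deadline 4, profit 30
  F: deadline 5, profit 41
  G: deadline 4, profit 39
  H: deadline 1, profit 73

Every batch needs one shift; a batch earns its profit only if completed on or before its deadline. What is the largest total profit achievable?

226

Sort by profit descending; place each in the latest free slot ≤ its deadline.
By profit: H(d1,73), C(d4,43), F(d5,41), G(d4,39), D(d1,35), E(d4,30), A(d3,27), B(d3,26)
H→slot 1; C→slot 4; F→slot 5; G→slot 3; D skipped; E→slot 2; A skipped; B skipped.
Profit = 73 + 30 + 39 + 43 + 41 = 226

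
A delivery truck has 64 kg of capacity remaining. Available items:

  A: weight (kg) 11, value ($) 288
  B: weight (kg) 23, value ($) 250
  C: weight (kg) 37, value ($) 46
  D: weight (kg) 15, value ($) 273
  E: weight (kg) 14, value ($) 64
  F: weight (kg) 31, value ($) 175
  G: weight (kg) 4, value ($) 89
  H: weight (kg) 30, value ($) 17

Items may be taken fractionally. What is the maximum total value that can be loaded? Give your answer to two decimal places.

Order: A (288/11=26.18) > G (89/4=22.25) > D (273/15=18.20) > B (250/23=10.87) > F (175/31=5.65) > E (64/14=4.57) > C (46/37=1.24) > H (17/30=0.57)
Fill: take A (11 @ 288) → take G (4 @ 89) → take D (15 @ 273) → take B (23 @ 250) → take 11/31 of F → 62.10; 64/64 used.
Total value = 962.10

962.10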